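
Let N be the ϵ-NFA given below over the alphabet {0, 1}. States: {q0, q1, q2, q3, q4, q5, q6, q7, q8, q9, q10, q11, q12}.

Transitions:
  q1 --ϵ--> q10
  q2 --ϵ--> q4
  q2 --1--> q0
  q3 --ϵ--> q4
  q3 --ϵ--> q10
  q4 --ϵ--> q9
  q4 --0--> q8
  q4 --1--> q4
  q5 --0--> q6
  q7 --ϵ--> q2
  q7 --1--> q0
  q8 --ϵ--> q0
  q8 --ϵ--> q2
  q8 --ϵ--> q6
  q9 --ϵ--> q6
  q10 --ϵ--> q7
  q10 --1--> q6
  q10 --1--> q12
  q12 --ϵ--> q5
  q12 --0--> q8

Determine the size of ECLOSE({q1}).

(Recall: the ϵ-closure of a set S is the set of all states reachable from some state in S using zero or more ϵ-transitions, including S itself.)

Start with {q1}.
From q1 via ϵ: add q10.
From q10 via ϵ: add q7.
From q7 via ϵ: add q2.
From q2 via ϵ: add q4.
From q4 via ϵ: add q9.
From q9 via ϵ: add q6.
ϵ-closure = {q1, q2, q4, q6, q7, q9, q10}, which has 7 states.

7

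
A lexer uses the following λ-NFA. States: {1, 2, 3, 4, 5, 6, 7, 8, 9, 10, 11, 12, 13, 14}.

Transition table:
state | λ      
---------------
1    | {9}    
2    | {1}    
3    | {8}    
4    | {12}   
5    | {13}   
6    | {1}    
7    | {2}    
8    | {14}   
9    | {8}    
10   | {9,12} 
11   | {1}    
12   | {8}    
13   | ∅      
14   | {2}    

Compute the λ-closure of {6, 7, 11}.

{1, 2, 6, 7, 8, 9, 11, 14}

Start with {6, 7, 11}.
From 6 via λ: add 1.
From 7 via λ: add 2.
From 1 via λ: add 9.
From 9 via λ: add 8.
From 8 via λ: add 14.
No new states can be added; the closed set is {1, 2, 6, 7, 8, 9, 11, 14}.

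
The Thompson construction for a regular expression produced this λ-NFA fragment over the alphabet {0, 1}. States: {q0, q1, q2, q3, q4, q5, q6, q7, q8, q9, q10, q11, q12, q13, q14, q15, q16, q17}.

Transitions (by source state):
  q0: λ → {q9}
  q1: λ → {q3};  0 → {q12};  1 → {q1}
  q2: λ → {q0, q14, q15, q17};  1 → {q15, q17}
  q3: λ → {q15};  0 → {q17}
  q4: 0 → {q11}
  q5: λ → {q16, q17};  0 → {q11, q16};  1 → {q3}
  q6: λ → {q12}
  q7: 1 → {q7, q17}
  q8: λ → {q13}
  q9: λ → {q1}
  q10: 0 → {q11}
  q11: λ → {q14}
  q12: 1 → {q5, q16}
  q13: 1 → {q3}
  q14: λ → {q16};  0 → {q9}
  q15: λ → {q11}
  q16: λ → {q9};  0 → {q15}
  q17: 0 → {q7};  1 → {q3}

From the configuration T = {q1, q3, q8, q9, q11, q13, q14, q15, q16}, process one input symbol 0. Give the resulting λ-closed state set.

q1 on 0 → {q12}.
q3 on 0 → {q17}.
q14 on 0 → {q9}.
q16 on 0 → {q15}.
No 0-transition from q8, q9, q11, q13, q15.
Union after reading 0: {q9, q12, q15, q17}.
Now take the λ-closure:
From q9 via λ: add q1.
From q15 via λ: add q11.
From q1 via λ: add q3.
From q11 via λ: add q14.
From q14 via λ: add q16.
No new states can be added; the closed set is {q1, q3, q9, q11, q12, q14, q15, q16, q17}.

{q1, q3, q9, q11, q12, q14, q15, q16, q17}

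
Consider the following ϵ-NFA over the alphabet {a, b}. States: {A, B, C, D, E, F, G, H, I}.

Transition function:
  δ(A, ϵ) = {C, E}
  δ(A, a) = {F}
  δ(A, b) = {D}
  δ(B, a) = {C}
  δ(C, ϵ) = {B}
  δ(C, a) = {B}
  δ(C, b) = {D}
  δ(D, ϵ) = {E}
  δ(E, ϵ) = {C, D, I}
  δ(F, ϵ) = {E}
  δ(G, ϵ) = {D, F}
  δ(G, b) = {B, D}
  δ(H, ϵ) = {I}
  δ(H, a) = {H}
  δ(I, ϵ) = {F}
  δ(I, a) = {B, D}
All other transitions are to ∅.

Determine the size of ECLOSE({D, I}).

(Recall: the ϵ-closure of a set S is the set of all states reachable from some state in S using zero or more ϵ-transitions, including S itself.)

6

Start with {D, I}.
From D via ϵ: add E.
From I via ϵ: add F.
From E via ϵ: add C.
From C via ϵ: add B.
ϵ-closure = {B, C, D, E, F, I}, which has 6 states.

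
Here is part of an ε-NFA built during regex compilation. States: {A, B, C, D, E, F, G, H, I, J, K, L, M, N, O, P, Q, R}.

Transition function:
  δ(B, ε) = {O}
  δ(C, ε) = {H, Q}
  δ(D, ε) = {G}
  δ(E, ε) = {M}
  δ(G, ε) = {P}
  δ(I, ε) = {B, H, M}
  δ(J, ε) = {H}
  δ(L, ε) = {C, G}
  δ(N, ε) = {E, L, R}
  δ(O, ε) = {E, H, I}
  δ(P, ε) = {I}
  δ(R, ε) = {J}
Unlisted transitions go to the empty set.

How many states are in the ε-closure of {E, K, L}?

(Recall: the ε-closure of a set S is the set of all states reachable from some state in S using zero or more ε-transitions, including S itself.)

12

Start with {E, K, L}.
From E via ε: add M.
From L via ε: add C, G.
From C via ε: add H, Q.
From G via ε: add P.
From P via ε: add I.
From I via ε: add B.
From B via ε: add O.
ε-closure = {B, C, E, G, H, I, K, L, M, O, P, Q}, which has 12 states.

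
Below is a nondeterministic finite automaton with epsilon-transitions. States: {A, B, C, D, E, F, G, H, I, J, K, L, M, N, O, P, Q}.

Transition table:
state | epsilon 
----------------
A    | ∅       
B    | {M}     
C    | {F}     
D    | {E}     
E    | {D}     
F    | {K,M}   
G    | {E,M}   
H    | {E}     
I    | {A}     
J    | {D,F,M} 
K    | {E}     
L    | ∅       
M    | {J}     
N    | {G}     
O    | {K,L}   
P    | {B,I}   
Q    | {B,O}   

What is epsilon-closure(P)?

{A, B, D, E, F, I, J, K, M, P}

Start with {P}.
From P via epsilon: add B, I.
From B via epsilon: add M.
From I via epsilon: add A.
From M via epsilon: add J.
From J via epsilon: add D, F.
From D via epsilon: add E.
From F via epsilon: add K.
No new states can be added; the closed set is {A, B, D, E, F, I, J, K, M, P}.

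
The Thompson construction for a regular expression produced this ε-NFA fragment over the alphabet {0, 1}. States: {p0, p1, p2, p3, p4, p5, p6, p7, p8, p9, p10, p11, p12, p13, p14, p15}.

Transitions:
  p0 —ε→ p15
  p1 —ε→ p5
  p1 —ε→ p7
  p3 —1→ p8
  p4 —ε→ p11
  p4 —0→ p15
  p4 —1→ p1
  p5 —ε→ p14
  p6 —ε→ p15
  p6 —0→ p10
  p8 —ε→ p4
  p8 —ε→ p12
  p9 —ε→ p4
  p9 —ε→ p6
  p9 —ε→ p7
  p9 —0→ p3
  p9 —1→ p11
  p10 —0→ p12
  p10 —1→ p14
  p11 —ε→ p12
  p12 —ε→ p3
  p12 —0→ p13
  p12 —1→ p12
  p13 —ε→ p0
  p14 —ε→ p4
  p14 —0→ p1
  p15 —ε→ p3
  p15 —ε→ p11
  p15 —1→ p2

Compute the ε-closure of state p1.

Start with {p1}.
From p1 via ε: add p5, p7.
From p5 via ε: add p14.
From p14 via ε: add p4.
From p4 via ε: add p11.
From p11 via ε: add p12.
From p12 via ε: add p3.
No new states can be added; the closed set is {p1, p3, p4, p5, p7, p11, p12, p14}.

{p1, p3, p4, p5, p7, p11, p12, p14}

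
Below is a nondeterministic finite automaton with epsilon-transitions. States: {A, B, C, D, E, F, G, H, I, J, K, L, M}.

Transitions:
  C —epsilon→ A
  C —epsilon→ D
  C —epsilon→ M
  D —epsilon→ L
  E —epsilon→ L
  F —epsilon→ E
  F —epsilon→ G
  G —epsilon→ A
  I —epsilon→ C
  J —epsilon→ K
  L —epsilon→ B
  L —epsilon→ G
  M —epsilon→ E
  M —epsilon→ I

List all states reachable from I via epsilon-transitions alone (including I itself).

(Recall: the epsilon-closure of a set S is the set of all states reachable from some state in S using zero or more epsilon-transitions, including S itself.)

Start with {I}.
From I via epsilon: add C.
From C via epsilon: add A, D, M.
From D via epsilon: add L.
From M via epsilon: add E.
From L via epsilon: add B, G.
No new states can be added; the closed set is {A, B, C, D, E, G, I, L, M}.

{A, B, C, D, E, G, I, L, M}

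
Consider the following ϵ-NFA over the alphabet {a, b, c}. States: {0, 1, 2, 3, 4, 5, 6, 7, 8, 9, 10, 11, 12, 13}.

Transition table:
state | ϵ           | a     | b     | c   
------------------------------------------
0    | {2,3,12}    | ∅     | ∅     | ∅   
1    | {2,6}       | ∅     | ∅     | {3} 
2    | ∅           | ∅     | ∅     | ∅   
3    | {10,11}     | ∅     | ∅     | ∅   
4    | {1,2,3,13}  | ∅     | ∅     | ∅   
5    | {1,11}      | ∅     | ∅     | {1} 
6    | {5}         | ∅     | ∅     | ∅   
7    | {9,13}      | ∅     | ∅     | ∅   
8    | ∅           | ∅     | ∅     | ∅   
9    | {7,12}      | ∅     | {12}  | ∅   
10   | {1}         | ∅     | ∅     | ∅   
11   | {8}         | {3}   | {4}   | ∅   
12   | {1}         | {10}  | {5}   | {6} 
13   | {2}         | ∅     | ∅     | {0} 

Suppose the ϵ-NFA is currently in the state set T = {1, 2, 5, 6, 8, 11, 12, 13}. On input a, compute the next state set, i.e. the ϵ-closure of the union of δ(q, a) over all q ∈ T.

{1, 2, 3, 5, 6, 8, 10, 11}

11 on a → {3}.
12 on a → {10}.
No a-transition from 1, 2, 5, 6, 8, 13.
Union after reading a: {3, 10}.
Now take the ϵ-closure:
From 3 via ϵ: add 11.
From 10 via ϵ: add 1.
From 1 via ϵ: add 2, 6.
From 11 via ϵ: add 8.
From 6 via ϵ: add 5.
No new states can be added; the closed set is {1, 2, 3, 5, 6, 8, 10, 11}.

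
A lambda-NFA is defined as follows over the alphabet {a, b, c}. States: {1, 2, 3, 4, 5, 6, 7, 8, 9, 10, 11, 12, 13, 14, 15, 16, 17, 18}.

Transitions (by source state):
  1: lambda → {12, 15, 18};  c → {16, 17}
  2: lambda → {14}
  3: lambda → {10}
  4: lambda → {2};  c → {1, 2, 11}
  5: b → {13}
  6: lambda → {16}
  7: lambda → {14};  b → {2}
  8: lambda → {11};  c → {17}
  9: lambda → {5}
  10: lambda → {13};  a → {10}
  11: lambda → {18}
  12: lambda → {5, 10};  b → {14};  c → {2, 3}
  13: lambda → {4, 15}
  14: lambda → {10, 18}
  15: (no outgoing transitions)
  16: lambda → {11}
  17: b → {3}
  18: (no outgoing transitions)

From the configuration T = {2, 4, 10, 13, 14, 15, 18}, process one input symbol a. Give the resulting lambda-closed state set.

{2, 4, 10, 13, 14, 15, 18}

10 on a → {10}.
No a-transition from 2, 4, 13, 14, 15, 18.
Union after reading a: {10}.
Now take the lambda-closure:
From 10 via lambda: add 13.
From 13 via lambda: add 4, 15.
From 4 via lambda: add 2.
From 2 via lambda: add 14.
From 14 via lambda: add 18.
No new states can be added; the closed set is {2, 4, 10, 13, 14, 15, 18}.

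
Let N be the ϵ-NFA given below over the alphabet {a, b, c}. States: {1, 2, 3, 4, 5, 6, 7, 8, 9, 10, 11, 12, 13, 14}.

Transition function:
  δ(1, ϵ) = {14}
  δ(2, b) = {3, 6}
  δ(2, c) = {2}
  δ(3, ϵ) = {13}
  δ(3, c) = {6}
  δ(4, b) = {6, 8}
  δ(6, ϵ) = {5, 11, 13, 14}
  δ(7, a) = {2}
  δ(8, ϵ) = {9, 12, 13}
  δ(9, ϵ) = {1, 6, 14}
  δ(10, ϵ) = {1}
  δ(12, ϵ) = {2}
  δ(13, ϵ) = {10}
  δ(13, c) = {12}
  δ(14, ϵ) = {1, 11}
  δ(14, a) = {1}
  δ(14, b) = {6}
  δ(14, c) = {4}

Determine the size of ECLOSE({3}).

Start with {3}.
From 3 via ϵ: add 13.
From 13 via ϵ: add 10.
From 10 via ϵ: add 1.
From 1 via ϵ: add 14.
From 14 via ϵ: add 11.
ϵ-closure = {1, 3, 10, 11, 13, 14}, which has 6 states.

6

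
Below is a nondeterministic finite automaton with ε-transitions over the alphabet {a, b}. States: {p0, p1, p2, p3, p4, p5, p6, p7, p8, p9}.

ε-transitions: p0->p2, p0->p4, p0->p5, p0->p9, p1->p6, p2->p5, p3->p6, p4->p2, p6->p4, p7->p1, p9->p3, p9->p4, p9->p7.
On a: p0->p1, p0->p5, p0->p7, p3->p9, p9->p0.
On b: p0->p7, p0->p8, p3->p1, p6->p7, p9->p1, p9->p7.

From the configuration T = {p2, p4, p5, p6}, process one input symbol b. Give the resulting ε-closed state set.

p6 on b → {p7}.
No b-transition from p2, p4, p5.
Union after reading b: {p7}.
Now take the ε-closure:
From p7 via ε: add p1.
From p1 via ε: add p6.
From p6 via ε: add p4.
From p4 via ε: add p2.
From p2 via ε: add p5.
No new states can be added; the closed set is {p1, p2, p4, p5, p6, p7}.

{p1, p2, p4, p5, p6, p7}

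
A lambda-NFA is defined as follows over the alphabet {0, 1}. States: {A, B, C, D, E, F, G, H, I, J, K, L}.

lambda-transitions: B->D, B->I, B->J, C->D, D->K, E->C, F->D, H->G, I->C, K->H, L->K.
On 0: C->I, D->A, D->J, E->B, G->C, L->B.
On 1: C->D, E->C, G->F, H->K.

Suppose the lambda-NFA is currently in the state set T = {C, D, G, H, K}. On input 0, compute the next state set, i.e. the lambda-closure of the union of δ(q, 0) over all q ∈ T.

{A, C, D, G, H, I, J, K}

C on 0 → {I}.
D on 0 → {A, J}.
G on 0 → {C}.
No 0-transition from H, K.
Union after reading 0: {A, C, I, J}.
Now take the lambda-closure:
From C via lambda: add D.
From D via lambda: add K.
From K via lambda: add H.
From H via lambda: add G.
No new states can be added; the closed set is {A, C, D, G, H, I, J, K}.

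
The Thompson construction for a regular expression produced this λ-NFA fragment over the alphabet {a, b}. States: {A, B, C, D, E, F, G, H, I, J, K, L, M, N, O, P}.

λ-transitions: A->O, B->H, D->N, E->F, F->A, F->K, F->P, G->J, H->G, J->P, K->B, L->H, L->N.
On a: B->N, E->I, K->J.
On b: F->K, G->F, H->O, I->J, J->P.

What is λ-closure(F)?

Start with {F}.
From F via λ: add A, K, P.
From A via λ: add O.
From K via λ: add B.
From B via λ: add H.
From H via λ: add G.
From G via λ: add J.
No new states can be added; the closed set is {A, B, F, G, H, J, K, O, P}.

{A, B, F, G, H, J, K, O, P}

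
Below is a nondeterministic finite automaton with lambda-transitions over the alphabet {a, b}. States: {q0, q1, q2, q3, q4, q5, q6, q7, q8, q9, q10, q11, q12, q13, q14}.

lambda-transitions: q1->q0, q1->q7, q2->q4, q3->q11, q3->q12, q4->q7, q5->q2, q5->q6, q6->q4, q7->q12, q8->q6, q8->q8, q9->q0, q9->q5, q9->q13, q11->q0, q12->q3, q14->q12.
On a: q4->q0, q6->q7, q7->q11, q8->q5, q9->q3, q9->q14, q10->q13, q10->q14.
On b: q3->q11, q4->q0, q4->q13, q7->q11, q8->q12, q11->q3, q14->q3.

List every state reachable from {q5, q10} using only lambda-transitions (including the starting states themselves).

{q0, q2, q3, q4, q5, q6, q7, q10, q11, q12}

Start with {q5, q10}.
From q5 via lambda: add q2, q6.
From q2 via lambda: add q4.
From q4 via lambda: add q7.
From q7 via lambda: add q12.
From q12 via lambda: add q3.
From q3 via lambda: add q11.
From q11 via lambda: add q0.
No new states can be added; the closed set is {q0, q2, q3, q4, q5, q6, q7, q10, q11, q12}.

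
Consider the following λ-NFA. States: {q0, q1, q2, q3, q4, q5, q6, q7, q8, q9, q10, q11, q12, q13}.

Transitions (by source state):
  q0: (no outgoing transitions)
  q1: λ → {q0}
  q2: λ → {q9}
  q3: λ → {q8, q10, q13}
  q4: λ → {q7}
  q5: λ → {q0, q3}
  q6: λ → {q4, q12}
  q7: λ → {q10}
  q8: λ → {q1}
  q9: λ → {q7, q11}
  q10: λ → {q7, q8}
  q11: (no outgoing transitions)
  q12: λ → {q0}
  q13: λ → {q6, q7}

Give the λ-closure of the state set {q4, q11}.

{q0, q1, q4, q7, q8, q10, q11}

Start with {q4, q11}.
From q4 via λ: add q7.
From q7 via λ: add q10.
From q10 via λ: add q8.
From q8 via λ: add q1.
From q1 via λ: add q0.
No new states can be added; the closed set is {q0, q1, q4, q7, q8, q10, q11}.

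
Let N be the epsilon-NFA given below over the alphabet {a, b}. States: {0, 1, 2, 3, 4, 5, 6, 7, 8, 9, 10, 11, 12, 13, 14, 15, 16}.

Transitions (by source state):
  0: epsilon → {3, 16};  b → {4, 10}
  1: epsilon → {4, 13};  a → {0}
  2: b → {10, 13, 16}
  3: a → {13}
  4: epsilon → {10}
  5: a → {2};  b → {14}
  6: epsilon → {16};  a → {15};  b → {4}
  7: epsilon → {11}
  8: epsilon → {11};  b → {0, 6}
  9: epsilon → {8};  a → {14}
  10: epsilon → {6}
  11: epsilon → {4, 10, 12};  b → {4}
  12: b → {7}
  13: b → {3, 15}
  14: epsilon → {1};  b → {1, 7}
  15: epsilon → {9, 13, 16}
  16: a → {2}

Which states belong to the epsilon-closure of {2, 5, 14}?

Start with {2, 5, 14}.
From 14 via epsilon: add 1.
From 1 via epsilon: add 4, 13.
From 4 via epsilon: add 10.
From 10 via epsilon: add 6.
From 6 via epsilon: add 16.
No new states can be added; the closed set is {1, 2, 4, 5, 6, 10, 13, 14, 16}.

{1, 2, 4, 5, 6, 10, 13, 14, 16}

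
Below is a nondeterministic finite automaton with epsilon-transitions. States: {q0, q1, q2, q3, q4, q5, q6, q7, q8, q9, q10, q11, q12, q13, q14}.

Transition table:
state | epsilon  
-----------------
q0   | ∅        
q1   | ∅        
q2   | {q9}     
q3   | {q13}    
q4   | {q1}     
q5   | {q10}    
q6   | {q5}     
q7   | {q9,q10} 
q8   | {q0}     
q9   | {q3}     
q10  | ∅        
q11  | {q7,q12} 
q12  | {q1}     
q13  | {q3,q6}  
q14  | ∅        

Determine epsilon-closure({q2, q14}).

Start with {q2, q14}.
From q2 via epsilon: add q9.
From q9 via epsilon: add q3.
From q3 via epsilon: add q13.
From q13 via epsilon: add q6.
From q6 via epsilon: add q5.
From q5 via epsilon: add q10.
No new states can be added; the closed set is {q2, q3, q5, q6, q9, q10, q13, q14}.

{q2, q3, q5, q6, q9, q10, q13, q14}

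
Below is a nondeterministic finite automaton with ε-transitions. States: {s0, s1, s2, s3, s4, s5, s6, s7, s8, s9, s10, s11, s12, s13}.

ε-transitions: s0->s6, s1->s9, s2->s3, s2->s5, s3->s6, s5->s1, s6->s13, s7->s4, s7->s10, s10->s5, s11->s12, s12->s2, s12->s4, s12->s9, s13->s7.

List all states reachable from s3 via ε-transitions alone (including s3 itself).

{s1, s3, s4, s5, s6, s7, s9, s10, s13}

Start with {s3}.
From s3 via ε: add s6.
From s6 via ε: add s13.
From s13 via ε: add s7.
From s7 via ε: add s4, s10.
From s10 via ε: add s5.
From s5 via ε: add s1.
From s1 via ε: add s9.
No new states can be added; the closed set is {s1, s3, s4, s5, s6, s7, s9, s10, s13}.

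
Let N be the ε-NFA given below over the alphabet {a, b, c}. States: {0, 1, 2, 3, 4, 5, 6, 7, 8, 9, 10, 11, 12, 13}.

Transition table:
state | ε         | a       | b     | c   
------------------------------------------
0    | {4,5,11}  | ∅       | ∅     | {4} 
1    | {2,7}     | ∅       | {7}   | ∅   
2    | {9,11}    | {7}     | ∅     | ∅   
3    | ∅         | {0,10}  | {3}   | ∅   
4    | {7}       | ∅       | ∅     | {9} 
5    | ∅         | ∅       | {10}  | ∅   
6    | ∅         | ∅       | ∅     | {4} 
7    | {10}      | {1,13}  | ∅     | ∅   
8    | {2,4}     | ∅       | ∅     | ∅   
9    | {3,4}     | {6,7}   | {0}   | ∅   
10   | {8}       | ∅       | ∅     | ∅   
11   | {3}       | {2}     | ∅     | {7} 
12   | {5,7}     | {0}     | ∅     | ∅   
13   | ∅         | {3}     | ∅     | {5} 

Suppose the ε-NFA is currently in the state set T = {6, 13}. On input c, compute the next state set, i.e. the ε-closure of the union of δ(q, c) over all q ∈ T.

6 on c → {4}.
13 on c → {5}.
Union after reading c: {4, 5}.
Now take the ε-closure:
From 4 via ε: add 7.
From 7 via ε: add 10.
From 10 via ε: add 8.
From 8 via ε: add 2.
From 2 via ε: add 9, 11.
From 9 via ε: add 3.
No new states can be added; the closed set is {2, 3, 4, 5, 7, 8, 9, 10, 11}.

{2, 3, 4, 5, 7, 8, 9, 10, 11}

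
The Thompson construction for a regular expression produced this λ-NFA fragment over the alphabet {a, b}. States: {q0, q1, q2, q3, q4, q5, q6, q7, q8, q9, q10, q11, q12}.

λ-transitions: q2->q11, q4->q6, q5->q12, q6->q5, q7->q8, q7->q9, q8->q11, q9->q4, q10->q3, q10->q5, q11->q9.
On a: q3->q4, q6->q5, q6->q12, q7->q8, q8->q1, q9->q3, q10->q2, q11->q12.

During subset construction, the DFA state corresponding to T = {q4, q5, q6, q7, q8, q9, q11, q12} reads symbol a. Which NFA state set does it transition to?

{q1, q3, q4, q5, q6, q8, q9, q11, q12}

q6 on a → {q5, q12}.
q7 on a → {q8}.
q8 on a → {q1}.
q9 on a → {q3}.
q11 on a → {q12}.
No a-transition from q4, q5, q12.
Union after reading a: {q1, q3, q5, q8, q12}.
Now take the λ-closure:
From q8 via λ: add q11.
From q11 via λ: add q9.
From q9 via λ: add q4.
From q4 via λ: add q6.
No new states can be added; the closed set is {q1, q3, q4, q5, q6, q8, q9, q11, q12}.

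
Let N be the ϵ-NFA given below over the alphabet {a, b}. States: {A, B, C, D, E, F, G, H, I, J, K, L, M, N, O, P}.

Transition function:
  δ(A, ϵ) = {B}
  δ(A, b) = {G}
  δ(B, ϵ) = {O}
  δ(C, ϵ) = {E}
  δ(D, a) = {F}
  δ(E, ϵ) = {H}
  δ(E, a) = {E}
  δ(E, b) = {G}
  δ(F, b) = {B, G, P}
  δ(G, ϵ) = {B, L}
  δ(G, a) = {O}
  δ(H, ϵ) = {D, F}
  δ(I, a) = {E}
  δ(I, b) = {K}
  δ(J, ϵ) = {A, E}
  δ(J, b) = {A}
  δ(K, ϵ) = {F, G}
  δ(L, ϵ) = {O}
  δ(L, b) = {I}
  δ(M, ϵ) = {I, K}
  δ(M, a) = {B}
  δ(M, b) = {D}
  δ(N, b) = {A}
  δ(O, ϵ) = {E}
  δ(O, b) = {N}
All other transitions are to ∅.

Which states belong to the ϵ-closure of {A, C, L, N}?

Start with {A, C, L, N}.
From A via ϵ: add B.
From C via ϵ: add E.
From L via ϵ: add O.
From E via ϵ: add H.
From H via ϵ: add D, F.
No new states can be added; the closed set is {A, B, C, D, E, F, H, L, N, O}.

{A, B, C, D, E, F, H, L, N, O}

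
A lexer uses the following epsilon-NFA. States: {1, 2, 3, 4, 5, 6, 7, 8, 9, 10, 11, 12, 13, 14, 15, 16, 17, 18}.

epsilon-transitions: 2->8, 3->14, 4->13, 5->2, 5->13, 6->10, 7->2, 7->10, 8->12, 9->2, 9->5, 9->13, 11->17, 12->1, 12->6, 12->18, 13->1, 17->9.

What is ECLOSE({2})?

Start with {2}.
From 2 via epsilon: add 8.
From 8 via epsilon: add 12.
From 12 via epsilon: add 1, 6, 18.
From 6 via epsilon: add 10.
No new states can be added; the closed set is {1, 2, 6, 8, 10, 12, 18}.

{1, 2, 6, 8, 10, 12, 18}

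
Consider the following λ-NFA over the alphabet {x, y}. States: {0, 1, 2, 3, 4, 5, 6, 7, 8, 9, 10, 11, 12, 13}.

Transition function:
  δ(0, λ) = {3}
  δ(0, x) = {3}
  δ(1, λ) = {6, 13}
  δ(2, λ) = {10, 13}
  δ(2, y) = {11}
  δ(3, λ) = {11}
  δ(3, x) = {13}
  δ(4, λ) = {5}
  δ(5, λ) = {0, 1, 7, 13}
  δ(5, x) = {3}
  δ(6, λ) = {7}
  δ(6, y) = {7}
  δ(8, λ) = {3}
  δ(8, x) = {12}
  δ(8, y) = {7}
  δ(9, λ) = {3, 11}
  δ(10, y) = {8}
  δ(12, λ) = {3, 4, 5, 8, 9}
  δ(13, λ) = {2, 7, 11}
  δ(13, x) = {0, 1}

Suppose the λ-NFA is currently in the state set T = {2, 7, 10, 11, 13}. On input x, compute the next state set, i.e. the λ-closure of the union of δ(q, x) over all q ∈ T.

13 on x → {0, 1}.
No x-transition from 2, 7, 10, 11.
Union after reading x: {0, 1}.
Now take the λ-closure:
From 0 via λ: add 3.
From 1 via λ: add 6, 13.
From 3 via λ: add 11.
From 6 via λ: add 7.
From 13 via λ: add 2.
From 2 via λ: add 10.
No new states can be added; the closed set is {0, 1, 2, 3, 6, 7, 10, 11, 13}.

{0, 1, 2, 3, 6, 7, 10, 11, 13}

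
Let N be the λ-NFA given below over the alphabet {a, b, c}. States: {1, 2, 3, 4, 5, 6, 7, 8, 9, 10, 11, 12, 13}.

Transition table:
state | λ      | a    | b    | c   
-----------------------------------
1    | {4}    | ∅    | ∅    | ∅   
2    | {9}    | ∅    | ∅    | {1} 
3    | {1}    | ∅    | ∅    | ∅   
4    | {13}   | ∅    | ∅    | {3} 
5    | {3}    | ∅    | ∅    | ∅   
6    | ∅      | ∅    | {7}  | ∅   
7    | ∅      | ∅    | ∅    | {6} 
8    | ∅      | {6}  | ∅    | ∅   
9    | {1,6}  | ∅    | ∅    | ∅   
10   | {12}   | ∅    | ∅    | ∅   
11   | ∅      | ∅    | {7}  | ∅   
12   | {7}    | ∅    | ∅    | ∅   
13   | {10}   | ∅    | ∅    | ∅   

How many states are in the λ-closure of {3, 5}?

Start with {3, 5}.
From 3 via λ: add 1.
From 1 via λ: add 4.
From 4 via λ: add 13.
From 13 via λ: add 10.
From 10 via λ: add 12.
From 12 via λ: add 7.
λ-closure = {1, 3, 4, 5, 7, 10, 12, 13}, which has 8 states.

8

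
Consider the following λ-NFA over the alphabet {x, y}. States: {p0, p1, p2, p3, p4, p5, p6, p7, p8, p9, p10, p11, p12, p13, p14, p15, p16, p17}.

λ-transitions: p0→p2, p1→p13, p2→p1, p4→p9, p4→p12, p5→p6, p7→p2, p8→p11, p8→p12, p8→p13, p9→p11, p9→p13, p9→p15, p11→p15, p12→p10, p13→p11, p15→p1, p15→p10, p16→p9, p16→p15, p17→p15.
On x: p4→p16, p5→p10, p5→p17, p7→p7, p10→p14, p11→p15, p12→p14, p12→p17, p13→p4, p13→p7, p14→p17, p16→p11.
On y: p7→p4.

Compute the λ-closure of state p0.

Start with {p0}.
From p0 via λ: add p2.
From p2 via λ: add p1.
From p1 via λ: add p13.
From p13 via λ: add p11.
From p11 via λ: add p15.
From p15 via λ: add p10.
No new states can be added; the closed set is {p0, p1, p2, p10, p11, p13, p15}.

{p0, p1, p2, p10, p11, p13, p15}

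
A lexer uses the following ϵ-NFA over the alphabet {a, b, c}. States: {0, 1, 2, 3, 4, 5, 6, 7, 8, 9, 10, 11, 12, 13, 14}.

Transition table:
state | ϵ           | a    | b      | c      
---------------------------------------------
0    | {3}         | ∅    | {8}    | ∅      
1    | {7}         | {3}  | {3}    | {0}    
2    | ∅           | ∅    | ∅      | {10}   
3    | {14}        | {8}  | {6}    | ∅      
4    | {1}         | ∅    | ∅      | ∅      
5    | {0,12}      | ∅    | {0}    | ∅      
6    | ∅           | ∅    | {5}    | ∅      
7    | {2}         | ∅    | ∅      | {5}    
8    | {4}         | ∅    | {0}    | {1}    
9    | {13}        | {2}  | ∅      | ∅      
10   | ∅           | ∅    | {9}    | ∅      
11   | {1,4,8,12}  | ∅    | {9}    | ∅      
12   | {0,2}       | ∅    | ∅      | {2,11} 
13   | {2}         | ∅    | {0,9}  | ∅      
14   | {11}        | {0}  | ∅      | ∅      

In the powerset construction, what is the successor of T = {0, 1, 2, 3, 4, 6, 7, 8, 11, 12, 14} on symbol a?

{0, 1, 2, 3, 4, 7, 8, 11, 12, 14}

1 on a → {3}.
3 on a → {8}.
14 on a → {0}.
No a-transition from 0, 2, 4, 6, 7, 8, 11, 12.
Union after reading a: {0, 3, 8}.
Now take the ϵ-closure:
From 3 via ϵ: add 14.
From 8 via ϵ: add 4.
From 4 via ϵ: add 1.
From 14 via ϵ: add 11.
From 1 via ϵ: add 7.
From 11 via ϵ: add 12.
From 7 via ϵ: add 2.
No new states can be added; the closed set is {0, 1, 2, 3, 4, 7, 8, 11, 12, 14}.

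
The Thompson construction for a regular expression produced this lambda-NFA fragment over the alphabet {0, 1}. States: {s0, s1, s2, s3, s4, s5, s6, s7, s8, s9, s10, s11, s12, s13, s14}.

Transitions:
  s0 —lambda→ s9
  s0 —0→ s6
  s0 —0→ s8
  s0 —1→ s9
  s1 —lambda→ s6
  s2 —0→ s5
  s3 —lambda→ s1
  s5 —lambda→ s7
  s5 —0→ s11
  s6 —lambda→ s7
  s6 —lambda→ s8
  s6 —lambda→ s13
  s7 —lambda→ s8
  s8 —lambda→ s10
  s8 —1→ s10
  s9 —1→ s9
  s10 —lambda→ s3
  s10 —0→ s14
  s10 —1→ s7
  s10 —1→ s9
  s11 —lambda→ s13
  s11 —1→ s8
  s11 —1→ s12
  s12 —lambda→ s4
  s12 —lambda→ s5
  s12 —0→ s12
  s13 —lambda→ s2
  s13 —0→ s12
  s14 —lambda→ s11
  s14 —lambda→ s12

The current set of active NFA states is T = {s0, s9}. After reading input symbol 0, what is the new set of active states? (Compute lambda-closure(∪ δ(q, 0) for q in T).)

s0 on 0 → {s6, s8}.
No 0-transition from s9.
Union after reading 0: {s6, s8}.
Now take the lambda-closure:
From s6 via lambda: add s7, s13.
From s8 via lambda: add s10.
From s10 via lambda: add s3.
From s13 via lambda: add s2.
From s3 via lambda: add s1.
No new states can be added; the closed set is {s1, s2, s3, s6, s7, s8, s10, s13}.

{s1, s2, s3, s6, s7, s8, s10, s13}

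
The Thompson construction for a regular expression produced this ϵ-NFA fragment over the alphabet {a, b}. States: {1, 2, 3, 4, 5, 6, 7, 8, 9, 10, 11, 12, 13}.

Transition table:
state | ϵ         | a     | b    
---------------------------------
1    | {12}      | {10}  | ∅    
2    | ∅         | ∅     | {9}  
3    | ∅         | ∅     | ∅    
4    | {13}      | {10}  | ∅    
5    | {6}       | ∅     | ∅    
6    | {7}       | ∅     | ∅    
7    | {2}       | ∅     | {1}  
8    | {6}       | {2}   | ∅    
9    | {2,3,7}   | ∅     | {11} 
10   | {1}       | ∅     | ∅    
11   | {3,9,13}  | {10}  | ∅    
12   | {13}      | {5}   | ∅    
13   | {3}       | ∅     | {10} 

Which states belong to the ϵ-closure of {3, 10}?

{1, 3, 10, 12, 13}

Start with {3, 10}.
From 10 via ϵ: add 1.
From 1 via ϵ: add 12.
From 12 via ϵ: add 13.
No new states can be added; the closed set is {1, 3, 10, 12, 13}.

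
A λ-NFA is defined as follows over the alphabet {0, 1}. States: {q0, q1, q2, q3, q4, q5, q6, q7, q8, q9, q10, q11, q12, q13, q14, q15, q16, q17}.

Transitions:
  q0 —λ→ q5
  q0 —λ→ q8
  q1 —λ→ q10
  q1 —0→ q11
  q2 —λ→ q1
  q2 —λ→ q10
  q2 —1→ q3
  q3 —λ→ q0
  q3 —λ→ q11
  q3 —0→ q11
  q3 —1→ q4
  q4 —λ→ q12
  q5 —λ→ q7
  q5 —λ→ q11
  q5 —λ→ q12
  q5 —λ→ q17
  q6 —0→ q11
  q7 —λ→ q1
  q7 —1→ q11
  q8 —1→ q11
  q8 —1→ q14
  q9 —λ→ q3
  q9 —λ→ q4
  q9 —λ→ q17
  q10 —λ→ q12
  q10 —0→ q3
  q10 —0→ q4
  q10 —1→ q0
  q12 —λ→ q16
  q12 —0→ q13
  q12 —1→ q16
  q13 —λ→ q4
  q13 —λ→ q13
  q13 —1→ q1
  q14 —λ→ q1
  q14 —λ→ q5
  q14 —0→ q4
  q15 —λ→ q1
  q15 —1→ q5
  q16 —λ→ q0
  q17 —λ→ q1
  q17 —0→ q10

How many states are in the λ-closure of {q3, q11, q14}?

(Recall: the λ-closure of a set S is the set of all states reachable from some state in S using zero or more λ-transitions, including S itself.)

Start with {q3, q11, q14}.
From q3 via λ: add q0.
From q14 via λ: add q1, q5.
From q0 via λ: add q8.
From q1 via λ: add q10.
From q5 via λ: add q7, q12, q17.
From q12 via λ: add q16.
λ-closure = {q0, q1, q3, q5, q7, q8, q10, q11, q12, q14, q16, q17}, which has 12 states.

12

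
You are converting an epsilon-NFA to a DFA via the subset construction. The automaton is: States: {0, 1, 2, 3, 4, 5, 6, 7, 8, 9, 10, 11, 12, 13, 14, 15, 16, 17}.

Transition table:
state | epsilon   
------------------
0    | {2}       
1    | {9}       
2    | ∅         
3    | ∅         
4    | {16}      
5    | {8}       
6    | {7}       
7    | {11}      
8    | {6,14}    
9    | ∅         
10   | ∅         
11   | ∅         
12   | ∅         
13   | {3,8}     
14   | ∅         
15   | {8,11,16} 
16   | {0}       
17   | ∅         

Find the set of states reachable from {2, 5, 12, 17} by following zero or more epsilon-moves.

Start with {2, 5, 12, 17}.
From 5 via epsilon: add 8.
From 8 via epsilon: add 6, 14.
From 6 via epsilon: add 7.
From 7 via epsilon: add 11.
No new states can be added; the closed set is {2, 5, 6, 7, 8, 11, 12, 14, 17}.

{2, 5, 6, 7, 8, 11, 12, 14, 17}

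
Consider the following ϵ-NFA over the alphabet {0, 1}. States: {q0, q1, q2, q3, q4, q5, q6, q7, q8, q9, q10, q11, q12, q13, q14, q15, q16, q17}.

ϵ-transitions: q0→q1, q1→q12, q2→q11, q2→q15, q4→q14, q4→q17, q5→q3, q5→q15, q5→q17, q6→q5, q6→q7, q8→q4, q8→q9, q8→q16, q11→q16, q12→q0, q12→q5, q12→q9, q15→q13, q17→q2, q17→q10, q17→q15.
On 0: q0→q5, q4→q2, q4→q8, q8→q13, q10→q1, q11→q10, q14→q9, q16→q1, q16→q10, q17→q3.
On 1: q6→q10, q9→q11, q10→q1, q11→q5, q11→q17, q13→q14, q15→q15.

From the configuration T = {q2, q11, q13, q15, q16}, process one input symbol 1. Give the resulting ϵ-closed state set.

{q2, q3, q5, q10, q11, q13, q14, q15, q16, q17}

q11 on 1 → {q5, q17}.
q13 on 1 → {q14}.
q15 on 1 → {q15}.
No 1-transition from q2, q16.
Union after reading 1: {q5, q14, q15, q17}.
Now take the ϵ-closure:
From q5 via ϵ: add q3.
From q15 via ϵ: add q13.
From q17 via ϵ: add q2, q10.
From q2 via ϵ: add q11.
From q11 via ϵ: add q16.
No new states can be added; the closed set is {q2, q3, q5, q10, q11, q13, q14, q15, q16, q17}.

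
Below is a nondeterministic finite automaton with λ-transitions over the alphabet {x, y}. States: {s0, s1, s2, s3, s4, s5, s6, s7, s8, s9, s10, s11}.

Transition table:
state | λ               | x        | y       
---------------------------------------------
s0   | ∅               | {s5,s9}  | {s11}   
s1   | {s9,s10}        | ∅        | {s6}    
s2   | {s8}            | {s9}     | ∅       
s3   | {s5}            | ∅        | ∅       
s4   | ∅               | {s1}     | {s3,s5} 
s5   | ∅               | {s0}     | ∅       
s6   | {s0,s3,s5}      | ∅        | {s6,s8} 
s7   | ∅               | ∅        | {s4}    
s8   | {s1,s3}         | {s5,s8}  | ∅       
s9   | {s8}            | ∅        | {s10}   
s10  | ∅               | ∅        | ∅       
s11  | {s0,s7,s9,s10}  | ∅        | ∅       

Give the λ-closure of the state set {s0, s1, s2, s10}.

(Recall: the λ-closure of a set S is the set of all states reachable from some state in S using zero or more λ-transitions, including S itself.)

Start with {s0, s1, s2, s10}.
From s1 via λ: add s9.
From s2 via λ: add s8.
From s8 via λ: add s3.
From s3 via λ: add s5.
No new states can be added; the closed set is {s0, s1, s2, s3, s5, s8, s9, s10}.

{s0, s1, s2, s3, s5, s8, s9, s10}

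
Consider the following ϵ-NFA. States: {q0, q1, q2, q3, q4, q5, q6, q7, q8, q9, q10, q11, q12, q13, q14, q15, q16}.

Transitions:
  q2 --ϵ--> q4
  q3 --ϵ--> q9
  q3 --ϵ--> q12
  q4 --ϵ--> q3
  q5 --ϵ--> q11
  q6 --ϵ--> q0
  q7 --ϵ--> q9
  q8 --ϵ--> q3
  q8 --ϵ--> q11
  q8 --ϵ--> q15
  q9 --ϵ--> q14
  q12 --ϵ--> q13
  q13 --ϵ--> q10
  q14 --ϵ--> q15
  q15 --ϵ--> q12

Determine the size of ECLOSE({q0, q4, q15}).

Start with {q0, q4, q15}.
From q4 via ϵ: add q3.
From q15 via ϵ: add q12.
From q3 via ϵ: add q9.
From q12 via ϵ: add q13.
From q9 via ϵ: add q14.
From q13 via ϵ: add q10.
ϵ-closure = {q0, q3, q4, q9, q10, q12, q13, q14, q15}, which has 9 states.

9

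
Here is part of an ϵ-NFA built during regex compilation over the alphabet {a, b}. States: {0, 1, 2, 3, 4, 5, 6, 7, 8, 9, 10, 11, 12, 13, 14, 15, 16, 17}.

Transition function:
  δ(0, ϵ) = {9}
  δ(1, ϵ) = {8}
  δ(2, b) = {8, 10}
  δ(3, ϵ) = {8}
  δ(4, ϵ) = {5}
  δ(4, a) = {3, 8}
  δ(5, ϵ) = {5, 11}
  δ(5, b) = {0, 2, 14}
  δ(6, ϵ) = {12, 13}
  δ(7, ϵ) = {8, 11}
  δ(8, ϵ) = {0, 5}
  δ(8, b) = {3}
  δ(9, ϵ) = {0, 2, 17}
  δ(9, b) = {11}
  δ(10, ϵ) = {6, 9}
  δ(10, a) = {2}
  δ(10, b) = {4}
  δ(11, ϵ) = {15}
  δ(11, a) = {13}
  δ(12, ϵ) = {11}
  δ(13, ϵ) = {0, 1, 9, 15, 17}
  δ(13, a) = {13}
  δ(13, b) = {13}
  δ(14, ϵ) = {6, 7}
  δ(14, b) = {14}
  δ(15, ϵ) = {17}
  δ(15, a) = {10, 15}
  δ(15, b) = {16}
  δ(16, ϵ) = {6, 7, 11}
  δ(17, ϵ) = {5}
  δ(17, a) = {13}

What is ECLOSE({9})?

Start with {9}.
From 9 via ϵ: add 0, 2, 17.
From 17 via ϵ: add 5.
From 5 via ϵ: add 11.
From 11 via ϵ: add 15.
No new states can be added; the closed set is {0, 2, 5, 9, 11, 15, 17}.

{0, 2, 5, 9, 11, 15, 17}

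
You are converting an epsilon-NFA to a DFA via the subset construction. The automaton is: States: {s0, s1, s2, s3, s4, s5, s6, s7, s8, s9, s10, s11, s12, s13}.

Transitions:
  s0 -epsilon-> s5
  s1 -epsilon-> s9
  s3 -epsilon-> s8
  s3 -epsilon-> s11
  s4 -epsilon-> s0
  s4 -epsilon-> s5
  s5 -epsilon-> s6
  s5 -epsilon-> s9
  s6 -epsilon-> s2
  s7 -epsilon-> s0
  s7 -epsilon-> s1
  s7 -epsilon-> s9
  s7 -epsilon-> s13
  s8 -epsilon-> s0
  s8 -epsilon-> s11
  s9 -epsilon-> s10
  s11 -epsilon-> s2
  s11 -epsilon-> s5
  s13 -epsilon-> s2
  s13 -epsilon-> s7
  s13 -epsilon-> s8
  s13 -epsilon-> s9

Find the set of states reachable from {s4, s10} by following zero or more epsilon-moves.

{s0, s2, s4, s5, s6, s9, s10}

Start with {s4, s10}.
From s4 via epsilon: add s0, s5.
From s5 via epsilon: add s6, s9.
From s6 via epsilon: add s2.
No new states can be added; the closed set is {s0, s2, s4, s5, s6, s9, s10}.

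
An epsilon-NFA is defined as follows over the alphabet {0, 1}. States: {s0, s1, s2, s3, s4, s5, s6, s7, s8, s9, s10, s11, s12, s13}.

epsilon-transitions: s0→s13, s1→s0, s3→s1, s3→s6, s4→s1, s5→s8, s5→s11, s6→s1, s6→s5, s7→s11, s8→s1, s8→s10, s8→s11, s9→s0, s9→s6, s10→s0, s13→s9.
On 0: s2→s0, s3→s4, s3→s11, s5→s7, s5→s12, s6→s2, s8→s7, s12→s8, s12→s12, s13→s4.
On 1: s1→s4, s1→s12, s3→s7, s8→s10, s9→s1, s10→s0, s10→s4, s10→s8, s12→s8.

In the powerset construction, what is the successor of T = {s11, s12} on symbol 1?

{s0, s1, s5, s6, s8, s9, s10, s11, s13}

s12 on 1 → {s8}.
No 1-transition from s11.
Union after reading 1: {s8}.
Now take the epsilon-closure:
From s8 via epsilon: add s1, s10, s11.
From s1 via epsilon: add s0.
From s0 via epsilon: add s13.
From s13 via epsilon: add s9.
From s9 via epsilon: add s6.
From s6 via epsilon: add s5.
No new states can be added; the closed set is {s0, s1, s5, s6, s8, s9, s10, s11, s13}.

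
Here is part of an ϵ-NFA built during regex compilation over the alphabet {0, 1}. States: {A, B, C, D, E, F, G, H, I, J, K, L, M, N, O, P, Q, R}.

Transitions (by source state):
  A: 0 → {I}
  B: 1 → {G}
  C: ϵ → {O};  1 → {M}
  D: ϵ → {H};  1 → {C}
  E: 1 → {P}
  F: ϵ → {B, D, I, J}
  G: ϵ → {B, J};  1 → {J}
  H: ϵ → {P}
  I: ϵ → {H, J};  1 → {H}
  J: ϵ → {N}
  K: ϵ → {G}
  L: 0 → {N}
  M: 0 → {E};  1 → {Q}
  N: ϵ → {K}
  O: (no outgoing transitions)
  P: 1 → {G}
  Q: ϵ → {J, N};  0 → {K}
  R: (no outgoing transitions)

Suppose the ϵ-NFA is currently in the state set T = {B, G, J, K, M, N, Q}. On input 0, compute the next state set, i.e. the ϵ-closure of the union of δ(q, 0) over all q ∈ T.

M on 0 → {E}.
Q on 0 → {K}.
No 0-transition from B, G, J, K, N.
Union after reading 0: {E, K}.
Now take the ϵ-closure:
From K via ϵ: add G.
From G via ϵ: add B, J.
From J via ϵ: add N.
No new states can be added; the closed set is {B, E, G, J, K, N}.

{B, E, G, J, K, N}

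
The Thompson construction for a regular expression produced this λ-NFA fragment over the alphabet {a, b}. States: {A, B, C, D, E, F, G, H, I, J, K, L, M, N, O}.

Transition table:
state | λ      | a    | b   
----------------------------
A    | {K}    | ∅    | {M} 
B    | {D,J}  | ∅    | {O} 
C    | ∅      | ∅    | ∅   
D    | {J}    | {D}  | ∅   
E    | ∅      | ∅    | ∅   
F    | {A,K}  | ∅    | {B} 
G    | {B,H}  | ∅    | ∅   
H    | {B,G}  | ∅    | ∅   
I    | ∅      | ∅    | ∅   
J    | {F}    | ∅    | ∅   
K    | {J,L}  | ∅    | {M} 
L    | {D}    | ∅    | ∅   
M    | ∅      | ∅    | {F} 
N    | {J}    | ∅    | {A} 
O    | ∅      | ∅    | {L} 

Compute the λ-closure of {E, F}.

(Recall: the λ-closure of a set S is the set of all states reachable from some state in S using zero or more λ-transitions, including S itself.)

Start with {E, F}.
From F via λ: add A, K.
From K via λ: add J, L.
From L via λ: add D.
No new states can be added; the closed set is {A, D, E, F, J, K, L}.

{A, D, E, F, J, K, L}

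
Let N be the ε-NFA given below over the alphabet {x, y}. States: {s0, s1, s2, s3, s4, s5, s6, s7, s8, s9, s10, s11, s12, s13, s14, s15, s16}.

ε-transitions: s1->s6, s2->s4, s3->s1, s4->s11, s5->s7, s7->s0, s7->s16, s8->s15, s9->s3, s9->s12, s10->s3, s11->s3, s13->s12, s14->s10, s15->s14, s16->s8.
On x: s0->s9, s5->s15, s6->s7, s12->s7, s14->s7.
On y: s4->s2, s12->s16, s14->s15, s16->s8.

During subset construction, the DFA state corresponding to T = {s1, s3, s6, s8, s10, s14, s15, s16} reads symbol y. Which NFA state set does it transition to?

{s1, s3, s6, s8, s10, s14, s15}

s14 on y → {s15}.
s16 on y → {s8}.
No y-transition from s1, s3, s6, s8, s10, s15.
Union after reading y: {s8, s15}.
Now take the ε-closure:
From s15 via ε: add s14.
From s14 via ε: add s10.
From s10 via ε: add s3.
From s3 via ε: add s1.
From s1 via ε: add s6.
No new states can be added; the closed set is {s1, s3, s6, s8, s10, s14, s15}.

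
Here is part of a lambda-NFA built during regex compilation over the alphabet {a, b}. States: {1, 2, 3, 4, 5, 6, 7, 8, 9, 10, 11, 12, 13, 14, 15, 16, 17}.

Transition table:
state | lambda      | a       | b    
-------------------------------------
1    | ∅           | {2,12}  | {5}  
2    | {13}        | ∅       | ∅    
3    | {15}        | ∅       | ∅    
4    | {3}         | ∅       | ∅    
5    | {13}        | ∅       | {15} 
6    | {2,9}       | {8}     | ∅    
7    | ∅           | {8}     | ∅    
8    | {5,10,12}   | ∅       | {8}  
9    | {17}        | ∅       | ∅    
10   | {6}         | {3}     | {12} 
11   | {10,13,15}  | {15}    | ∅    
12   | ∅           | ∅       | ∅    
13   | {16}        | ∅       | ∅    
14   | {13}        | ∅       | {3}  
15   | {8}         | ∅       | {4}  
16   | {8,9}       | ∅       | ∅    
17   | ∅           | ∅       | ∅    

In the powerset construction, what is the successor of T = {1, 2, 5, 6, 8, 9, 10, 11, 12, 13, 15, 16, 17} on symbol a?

1 on a → {2, 12}.
6 on a → {8}.
10 on a → {3}.
11 on a → {15}.
No a-transition from 2, 5, 8, 9, 12, 13, 15, 16, 17.
Union after reading a: {2, 3, 8, 12, 15}.
Now take the lambda-closure:
From 2 via lambda: add 13.
From 8 via lambda: add 5, 10.
From 10 via lambda: add 6.
From 13 via lambda: add 16.
From 6 via lambda: add 9.
From 9 via lambda: add 17.
No new states can be added; the closed set is {2, 3, 5, 6, 8, 9, 10, 12, 13, 15, 16, 17}.

{2, 3, 5, 6, 8, 9, 10, 12, 13, 15, 16, 17}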